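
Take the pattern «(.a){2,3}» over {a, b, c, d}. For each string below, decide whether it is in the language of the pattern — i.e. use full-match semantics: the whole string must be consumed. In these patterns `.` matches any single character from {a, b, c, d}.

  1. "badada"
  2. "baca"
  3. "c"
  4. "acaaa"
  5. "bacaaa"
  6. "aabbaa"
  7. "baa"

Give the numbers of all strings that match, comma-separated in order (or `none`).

1, 2, 5

1. "badada" → match
2. "baca" → match
3. "c" → no match — must end with "a"
4. "acaaa" → no match
5. "bacaaa" → match
6. "aabbaa" → no match
7. "baa" → no match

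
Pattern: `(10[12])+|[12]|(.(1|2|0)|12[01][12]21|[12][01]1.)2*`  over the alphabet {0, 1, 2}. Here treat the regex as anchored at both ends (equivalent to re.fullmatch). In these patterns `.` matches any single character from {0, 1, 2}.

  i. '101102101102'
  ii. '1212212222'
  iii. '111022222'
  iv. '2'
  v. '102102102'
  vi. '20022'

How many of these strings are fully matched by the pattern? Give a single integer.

i → match
ii → match
iii → match
iv → match
v → match
vi → no match
Total matched: 5

5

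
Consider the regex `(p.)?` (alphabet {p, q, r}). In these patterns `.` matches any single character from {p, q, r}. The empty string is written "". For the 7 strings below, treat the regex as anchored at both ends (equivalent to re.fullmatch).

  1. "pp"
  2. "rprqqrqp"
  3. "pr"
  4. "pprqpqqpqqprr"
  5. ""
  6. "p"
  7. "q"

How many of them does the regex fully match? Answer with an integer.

3

1 → match
2 → no match
3 → match
4 → no match
5 → match
6 → no match
7 → no match
Total matched: 3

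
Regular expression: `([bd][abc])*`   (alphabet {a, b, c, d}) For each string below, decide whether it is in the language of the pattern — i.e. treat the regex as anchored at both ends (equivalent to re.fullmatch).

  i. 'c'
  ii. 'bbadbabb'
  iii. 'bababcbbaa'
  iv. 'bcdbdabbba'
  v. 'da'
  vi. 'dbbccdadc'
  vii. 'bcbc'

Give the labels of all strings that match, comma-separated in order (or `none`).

iv, v, vii

i. 'c' → no match
ii. 'bbadbabb' → no match
iii. 'bababcbbaa' → no match
iv. 'bcdbdabbba' → match
v. 'da' → match
vi. 'dbbccdadc' → no match
vii. 'bcbc' → match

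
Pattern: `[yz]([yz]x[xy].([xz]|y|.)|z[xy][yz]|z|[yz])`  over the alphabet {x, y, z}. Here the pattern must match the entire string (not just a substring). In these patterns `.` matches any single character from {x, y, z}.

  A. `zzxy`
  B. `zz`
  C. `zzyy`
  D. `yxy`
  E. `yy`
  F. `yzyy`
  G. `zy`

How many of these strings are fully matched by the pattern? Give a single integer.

A → match
B → match
C → match
D → no match
E → match
F → match
G → match
Total matched: 6

6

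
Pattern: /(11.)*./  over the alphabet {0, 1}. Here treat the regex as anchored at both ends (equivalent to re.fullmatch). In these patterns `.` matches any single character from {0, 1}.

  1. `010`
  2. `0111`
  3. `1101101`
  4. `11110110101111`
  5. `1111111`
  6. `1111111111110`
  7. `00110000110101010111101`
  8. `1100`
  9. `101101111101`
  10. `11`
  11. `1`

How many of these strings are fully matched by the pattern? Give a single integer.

1. `010` → no match
2. `0111` → no match
3. `1101101` → match
4 → no match
5. `1111111` → match
6 → match
7 → no match
8. `1100` → match
9. `101101111101` → no match
10. `11` → no match
11. `1` → match
Total matched: 5

5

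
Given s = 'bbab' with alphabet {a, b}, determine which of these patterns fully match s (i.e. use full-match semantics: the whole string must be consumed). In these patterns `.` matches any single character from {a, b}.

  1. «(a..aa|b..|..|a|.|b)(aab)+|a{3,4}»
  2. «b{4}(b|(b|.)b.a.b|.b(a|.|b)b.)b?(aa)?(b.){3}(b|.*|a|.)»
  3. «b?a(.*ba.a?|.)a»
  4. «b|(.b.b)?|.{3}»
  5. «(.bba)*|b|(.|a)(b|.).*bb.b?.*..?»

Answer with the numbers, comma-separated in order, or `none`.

1 → no match
2 → no match
3 → no match — must end with 'a'
4 → match
5 → no match

4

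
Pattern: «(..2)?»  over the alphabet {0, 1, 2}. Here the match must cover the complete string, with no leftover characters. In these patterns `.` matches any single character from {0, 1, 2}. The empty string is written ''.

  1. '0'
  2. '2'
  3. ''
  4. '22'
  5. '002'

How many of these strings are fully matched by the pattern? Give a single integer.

1 → no match
2 → no match
3 → match
4 → no match
5 → match
Total matched: 2

2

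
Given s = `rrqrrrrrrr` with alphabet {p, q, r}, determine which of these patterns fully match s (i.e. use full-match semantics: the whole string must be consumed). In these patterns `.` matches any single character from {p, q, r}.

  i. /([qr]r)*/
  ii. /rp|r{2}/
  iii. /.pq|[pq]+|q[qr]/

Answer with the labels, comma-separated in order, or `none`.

i

i → match
ii → no match
iii → no match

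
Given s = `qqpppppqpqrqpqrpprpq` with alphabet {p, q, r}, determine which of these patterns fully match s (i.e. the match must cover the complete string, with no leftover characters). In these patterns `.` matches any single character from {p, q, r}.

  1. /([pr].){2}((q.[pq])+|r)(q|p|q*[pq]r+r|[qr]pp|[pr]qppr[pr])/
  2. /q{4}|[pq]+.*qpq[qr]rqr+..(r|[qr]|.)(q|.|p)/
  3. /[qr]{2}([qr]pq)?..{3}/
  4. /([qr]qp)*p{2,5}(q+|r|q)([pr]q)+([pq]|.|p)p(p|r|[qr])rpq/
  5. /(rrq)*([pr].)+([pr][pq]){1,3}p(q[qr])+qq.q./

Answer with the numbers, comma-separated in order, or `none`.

1 → no match
2 → no match
3 → no match
4 → match
5 → no match

4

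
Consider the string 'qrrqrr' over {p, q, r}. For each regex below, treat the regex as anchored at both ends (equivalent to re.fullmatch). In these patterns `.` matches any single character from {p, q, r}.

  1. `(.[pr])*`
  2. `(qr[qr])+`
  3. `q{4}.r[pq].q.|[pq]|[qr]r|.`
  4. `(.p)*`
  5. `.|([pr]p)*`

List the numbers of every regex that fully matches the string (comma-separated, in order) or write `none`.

1 → no match
2 → match
3 → no match
4 → no match
5 → no match

2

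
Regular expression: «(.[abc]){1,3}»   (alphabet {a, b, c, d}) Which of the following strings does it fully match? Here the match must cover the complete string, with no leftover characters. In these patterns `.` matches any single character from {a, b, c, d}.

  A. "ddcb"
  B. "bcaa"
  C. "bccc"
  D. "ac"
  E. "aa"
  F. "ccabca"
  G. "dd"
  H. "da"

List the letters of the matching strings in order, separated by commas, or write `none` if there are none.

B, C, D, E, F, H

A → no match
B → match
C → match
D → match
E → match
F → match
G → no match
H → match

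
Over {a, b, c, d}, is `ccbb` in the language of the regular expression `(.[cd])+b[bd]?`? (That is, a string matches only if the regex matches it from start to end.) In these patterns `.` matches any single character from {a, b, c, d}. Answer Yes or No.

Yes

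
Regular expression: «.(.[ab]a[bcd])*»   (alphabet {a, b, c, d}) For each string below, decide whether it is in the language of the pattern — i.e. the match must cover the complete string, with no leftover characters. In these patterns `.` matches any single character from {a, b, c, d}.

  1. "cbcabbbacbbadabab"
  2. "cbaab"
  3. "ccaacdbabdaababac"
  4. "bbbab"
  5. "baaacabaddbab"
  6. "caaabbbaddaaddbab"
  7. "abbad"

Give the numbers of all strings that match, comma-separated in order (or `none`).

1 → no match
2 → match
3 → match
4 → match
5 → match
6 → match
7 → match

2, 3, 4, 5, 6, 7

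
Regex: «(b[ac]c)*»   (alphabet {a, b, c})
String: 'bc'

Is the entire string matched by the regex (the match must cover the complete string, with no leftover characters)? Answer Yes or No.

No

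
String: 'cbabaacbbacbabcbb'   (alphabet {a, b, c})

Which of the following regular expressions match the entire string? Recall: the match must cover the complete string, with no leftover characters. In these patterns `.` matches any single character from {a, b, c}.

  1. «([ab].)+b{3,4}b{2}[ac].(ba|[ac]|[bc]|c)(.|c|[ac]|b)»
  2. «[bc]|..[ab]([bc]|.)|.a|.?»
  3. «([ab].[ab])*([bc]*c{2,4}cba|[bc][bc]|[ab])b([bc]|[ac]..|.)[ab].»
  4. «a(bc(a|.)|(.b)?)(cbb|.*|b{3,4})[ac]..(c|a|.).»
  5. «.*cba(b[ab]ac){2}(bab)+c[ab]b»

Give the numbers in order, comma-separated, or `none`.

5

1 → no match
2 → no match
3 → no match
4 → no match — must start with 'a'
5 → match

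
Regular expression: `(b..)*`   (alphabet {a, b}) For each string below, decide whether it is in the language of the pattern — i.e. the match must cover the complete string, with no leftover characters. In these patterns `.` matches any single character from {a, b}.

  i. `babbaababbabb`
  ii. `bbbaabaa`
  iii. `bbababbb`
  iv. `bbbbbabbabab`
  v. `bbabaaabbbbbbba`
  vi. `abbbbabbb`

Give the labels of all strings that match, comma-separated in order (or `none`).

iv

i → no match
ii → no match
iii → no match
iv → match
v → no match
vi → no match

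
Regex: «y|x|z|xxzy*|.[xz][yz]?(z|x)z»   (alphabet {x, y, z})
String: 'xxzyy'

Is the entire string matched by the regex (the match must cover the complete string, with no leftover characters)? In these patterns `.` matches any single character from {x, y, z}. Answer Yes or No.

Yes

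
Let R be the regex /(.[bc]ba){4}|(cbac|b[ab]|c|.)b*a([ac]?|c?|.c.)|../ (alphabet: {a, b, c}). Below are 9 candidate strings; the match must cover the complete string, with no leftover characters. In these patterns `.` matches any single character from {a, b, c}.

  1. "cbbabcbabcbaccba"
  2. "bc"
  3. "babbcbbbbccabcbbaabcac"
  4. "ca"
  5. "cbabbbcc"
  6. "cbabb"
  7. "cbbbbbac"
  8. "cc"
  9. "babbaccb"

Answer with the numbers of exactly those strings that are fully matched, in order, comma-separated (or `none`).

1, 2, 4, 7, 8, 9

1 → match
2. "bc" → match
3 → no match
4. "ca" → match
5. "cbabbbcc" → no match
6. "cbabb" → no match
7. "cbbbbbac" → match
8. "cc" → match
9. "babbaccb" → match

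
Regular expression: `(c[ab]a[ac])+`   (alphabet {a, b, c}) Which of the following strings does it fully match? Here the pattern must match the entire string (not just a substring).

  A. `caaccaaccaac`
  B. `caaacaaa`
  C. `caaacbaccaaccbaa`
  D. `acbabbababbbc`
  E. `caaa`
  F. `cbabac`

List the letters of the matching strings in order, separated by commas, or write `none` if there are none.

A, B, C, E

A → match
B → match
C → match
D → no match — must start with `c`
E → match
F → no match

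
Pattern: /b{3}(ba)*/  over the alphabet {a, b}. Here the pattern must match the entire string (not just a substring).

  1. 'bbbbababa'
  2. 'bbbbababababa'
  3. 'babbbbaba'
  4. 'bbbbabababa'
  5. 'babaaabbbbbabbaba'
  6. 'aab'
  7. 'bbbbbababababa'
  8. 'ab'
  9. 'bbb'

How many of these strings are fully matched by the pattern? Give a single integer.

1 → match
2 → match
3 → no match
4 → match
5 → no match
6 → no match — must start with 'b'
7 → no match
8 → no match — must start with 'b'
9 → match
Total matched: 4

4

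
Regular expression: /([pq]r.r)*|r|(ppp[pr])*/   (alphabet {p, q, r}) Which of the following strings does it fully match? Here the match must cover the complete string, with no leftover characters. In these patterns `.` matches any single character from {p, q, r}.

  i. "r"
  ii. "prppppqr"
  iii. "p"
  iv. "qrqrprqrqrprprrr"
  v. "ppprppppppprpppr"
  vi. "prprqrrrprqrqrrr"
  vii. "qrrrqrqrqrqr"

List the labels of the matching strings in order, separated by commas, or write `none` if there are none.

i, iv, v, vi, vii

i → match
ii → no match
iii → no match
iv → match
v → match
vi → match
vii → match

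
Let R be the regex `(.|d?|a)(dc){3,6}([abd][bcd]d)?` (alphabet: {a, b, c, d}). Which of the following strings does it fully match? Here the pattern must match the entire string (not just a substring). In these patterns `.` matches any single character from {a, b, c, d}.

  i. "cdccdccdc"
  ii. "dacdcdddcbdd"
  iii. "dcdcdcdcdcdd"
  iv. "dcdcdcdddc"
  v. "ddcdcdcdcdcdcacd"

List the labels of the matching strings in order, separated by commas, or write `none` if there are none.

v

i → no match
ii → no match
iii → no match
iv → no match
v → match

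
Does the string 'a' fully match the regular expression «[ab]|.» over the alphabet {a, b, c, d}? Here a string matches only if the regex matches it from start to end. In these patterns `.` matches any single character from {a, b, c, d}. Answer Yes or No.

Yes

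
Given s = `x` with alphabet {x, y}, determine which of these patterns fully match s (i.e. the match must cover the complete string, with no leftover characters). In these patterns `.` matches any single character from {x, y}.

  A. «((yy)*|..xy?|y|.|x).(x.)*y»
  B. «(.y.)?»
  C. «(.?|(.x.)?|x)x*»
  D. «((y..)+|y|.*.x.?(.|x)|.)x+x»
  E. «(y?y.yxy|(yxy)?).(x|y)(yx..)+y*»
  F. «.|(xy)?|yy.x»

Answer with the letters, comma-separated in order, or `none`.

A → no match — must end with `y`
B → no match
C → match
D → no match — must end with `xx`
E → no match
F → match

C, F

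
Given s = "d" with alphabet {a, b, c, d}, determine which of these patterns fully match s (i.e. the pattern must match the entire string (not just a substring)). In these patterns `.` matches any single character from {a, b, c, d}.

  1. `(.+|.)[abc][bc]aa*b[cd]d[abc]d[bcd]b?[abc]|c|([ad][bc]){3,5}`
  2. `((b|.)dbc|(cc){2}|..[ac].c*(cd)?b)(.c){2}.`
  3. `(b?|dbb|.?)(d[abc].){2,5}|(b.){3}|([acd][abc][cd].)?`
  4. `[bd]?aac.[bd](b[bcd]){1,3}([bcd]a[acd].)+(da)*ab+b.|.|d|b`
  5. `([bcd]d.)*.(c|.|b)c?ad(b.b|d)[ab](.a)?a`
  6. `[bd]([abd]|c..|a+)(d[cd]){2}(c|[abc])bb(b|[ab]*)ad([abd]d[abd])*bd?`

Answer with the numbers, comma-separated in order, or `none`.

4

1 → no match
2 → no match
3 → no match
4 → match
5 → no match — must end with "a"
6 → no match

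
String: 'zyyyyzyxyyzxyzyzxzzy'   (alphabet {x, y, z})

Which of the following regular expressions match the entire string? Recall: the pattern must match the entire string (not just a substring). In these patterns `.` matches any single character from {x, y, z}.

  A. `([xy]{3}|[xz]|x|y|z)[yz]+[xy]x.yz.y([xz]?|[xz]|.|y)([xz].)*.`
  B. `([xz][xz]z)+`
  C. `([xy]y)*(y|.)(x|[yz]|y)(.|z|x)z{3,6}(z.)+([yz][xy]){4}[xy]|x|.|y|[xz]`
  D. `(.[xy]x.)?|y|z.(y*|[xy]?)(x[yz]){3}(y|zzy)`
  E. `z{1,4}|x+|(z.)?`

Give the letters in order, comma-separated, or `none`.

A → match
B → no match — must end with 'z'
C → no match
D → no match
E → no match

A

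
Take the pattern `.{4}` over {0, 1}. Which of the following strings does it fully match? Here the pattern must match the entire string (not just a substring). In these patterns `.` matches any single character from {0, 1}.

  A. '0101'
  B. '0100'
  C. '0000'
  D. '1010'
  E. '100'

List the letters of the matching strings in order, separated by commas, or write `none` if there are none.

A → match
B → match
C → match
D → match
E → no match

A, B, C, D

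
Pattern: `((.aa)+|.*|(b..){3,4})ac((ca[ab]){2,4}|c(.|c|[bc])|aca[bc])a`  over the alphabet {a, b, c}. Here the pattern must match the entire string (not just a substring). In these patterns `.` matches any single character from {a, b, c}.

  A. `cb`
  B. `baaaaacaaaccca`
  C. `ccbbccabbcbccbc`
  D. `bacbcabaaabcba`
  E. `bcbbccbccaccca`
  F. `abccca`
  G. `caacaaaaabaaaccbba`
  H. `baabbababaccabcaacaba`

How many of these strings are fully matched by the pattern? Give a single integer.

A → no match — must end with `a`
B → match
C → no match — must end with `a`
D → no match
E → match
F → no match
G → no match
H → match
Total matched: 3

3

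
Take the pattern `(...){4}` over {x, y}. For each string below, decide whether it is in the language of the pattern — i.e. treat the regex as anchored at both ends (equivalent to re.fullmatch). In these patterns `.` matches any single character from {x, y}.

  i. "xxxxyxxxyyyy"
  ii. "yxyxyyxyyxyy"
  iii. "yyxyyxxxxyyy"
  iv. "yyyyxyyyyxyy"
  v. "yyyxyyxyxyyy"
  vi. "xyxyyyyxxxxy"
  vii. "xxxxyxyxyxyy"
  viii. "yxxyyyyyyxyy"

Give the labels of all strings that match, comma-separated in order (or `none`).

i, ii, iii, iv, v, vi, vii, viii

i → match
ii → match
iii → match
iv → match
v → match
vi → match
vii → match
viii → match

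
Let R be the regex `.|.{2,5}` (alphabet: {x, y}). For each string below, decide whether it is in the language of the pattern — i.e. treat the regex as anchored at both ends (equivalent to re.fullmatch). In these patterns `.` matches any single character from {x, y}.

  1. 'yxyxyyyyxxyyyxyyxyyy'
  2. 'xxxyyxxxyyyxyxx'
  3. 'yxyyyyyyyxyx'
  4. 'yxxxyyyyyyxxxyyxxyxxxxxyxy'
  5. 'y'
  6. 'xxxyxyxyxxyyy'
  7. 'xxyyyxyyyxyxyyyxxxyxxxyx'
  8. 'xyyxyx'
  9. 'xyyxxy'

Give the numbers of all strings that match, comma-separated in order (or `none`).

1 → no match
2 → no match
3 → no match
4 → no match
5 → match
6 → no match
7 → no match
8 → no match
9 → no match

5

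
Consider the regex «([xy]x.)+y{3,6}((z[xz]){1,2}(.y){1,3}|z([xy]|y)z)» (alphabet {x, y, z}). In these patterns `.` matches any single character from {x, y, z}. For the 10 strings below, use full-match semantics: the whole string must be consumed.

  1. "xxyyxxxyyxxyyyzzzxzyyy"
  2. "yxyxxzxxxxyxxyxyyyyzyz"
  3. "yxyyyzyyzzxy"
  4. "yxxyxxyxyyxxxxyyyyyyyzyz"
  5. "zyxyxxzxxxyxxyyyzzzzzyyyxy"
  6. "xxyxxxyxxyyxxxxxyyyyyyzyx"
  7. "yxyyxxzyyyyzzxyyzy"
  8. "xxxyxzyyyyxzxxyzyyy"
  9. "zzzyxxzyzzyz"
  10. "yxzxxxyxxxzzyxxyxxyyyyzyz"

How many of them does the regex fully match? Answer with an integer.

1 → no match
2 → no match
3 → no match
4 → match
5 → no match
6 → no match
7 → no match
8 → no match
9 → no match
10 → no match
Total matched: 1

1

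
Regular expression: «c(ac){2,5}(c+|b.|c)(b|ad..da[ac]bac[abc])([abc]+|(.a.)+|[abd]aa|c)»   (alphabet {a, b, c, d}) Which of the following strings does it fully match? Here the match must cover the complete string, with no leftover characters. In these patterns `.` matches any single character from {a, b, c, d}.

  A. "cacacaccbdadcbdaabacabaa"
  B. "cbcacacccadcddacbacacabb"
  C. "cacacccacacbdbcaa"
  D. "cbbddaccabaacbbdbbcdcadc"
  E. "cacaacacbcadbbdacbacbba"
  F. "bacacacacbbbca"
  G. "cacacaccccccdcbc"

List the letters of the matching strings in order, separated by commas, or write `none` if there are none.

A → no match
B → no match — must start with "cac"
C → no match
D → no match — must start with "cac"
E → no match
F → no match — must start with "cac"
G → no match

none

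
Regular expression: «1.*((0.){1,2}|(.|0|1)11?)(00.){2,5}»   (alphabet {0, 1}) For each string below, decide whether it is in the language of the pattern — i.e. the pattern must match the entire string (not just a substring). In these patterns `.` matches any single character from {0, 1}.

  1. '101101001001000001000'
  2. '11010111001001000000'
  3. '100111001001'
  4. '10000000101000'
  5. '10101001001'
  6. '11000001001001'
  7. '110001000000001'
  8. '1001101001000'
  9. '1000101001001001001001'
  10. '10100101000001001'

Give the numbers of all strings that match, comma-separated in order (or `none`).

1 → match
2 → match
3. '100111001001' → match
4 → no match
5. '10101001001' → match
6 → match
7 → match
8 → match
9 → match
10 → match

1, 2, 3, 5, 6, 7, 8, 9, 10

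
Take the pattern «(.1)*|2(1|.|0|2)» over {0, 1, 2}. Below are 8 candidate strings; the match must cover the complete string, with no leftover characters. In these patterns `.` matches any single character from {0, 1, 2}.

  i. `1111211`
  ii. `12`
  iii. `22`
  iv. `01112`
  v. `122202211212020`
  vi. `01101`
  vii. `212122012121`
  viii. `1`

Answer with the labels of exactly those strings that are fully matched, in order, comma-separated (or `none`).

i → no match
ii → no match
iii → match
iv → no match
v → no match
vi → no match
vii → no match
viii → no match

iii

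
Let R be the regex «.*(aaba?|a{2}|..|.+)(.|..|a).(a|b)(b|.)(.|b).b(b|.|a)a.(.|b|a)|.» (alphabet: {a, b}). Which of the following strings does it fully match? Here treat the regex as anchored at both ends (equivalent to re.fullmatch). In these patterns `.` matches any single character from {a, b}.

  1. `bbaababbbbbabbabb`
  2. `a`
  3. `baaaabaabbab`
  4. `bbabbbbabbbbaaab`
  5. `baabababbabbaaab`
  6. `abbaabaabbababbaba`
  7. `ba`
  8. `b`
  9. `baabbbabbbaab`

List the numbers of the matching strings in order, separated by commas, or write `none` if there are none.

1, 2, 4, 5, 6, 8, 9

1 → match
2. `a` → match
3. `baaaabaabbab` → no match
4 → match
5 → match
6 → match
7. `ba` → no match
8. `b` → match
9 → match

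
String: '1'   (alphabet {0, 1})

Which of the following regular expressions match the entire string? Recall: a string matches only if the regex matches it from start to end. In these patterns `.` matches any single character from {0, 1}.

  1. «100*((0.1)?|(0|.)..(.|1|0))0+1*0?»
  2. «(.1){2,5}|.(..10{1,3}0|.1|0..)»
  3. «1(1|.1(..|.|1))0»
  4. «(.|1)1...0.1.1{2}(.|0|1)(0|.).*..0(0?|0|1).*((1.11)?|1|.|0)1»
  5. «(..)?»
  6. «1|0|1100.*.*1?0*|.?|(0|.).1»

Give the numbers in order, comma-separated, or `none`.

1 → no match — must start with '10'
2 → no match
3 → no match — must end with '0'
4 → no match
5 → no match
6 → match

6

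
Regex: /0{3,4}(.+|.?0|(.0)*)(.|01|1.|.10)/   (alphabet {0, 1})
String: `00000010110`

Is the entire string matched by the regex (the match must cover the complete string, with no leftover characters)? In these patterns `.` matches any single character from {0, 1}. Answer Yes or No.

Yes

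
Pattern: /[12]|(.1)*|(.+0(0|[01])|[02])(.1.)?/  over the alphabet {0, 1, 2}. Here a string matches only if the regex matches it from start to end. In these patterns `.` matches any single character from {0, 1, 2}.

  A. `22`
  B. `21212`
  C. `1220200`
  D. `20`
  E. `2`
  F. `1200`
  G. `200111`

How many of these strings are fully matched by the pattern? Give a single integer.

4

A → no match
B → no match
C → match
D → no match
E → match
F → match
G → match
Total matched: 4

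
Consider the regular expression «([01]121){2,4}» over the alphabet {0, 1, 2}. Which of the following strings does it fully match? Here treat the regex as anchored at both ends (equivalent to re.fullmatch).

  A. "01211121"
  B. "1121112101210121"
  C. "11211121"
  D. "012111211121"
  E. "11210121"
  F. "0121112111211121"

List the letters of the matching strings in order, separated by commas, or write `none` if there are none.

A → match
B → match
C → match
D → match
E → match
F → match

A, B, C, D, E, F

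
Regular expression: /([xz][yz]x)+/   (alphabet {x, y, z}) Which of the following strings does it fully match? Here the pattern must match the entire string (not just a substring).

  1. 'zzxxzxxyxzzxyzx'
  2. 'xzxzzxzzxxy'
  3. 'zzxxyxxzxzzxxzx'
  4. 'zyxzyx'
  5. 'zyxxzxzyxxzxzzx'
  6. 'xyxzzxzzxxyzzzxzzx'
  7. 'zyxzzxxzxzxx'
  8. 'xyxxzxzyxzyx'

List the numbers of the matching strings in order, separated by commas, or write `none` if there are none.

1 → no match
2. 'xzxzzxzzxxy' → no match — must end with 'x'
3 → match
4. 'zyxzyx' → match
5 → match
6 → no match
7. 'zyxzzxxzxzxx' → no match
8. 'xyxxzxzyxzyx' → match

3, 4, 5, 8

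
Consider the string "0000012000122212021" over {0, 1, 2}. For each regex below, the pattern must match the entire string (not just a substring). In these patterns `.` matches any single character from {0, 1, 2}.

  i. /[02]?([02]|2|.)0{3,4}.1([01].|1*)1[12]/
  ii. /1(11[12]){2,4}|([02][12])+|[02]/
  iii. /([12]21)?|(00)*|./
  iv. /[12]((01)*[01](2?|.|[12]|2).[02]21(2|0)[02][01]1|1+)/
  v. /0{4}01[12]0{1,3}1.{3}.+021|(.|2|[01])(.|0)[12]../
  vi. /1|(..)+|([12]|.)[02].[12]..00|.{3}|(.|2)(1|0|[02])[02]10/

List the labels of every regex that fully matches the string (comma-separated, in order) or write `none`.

v

i → no match
ii → no match
iii → no match
iv → no match
v → match
vi → no match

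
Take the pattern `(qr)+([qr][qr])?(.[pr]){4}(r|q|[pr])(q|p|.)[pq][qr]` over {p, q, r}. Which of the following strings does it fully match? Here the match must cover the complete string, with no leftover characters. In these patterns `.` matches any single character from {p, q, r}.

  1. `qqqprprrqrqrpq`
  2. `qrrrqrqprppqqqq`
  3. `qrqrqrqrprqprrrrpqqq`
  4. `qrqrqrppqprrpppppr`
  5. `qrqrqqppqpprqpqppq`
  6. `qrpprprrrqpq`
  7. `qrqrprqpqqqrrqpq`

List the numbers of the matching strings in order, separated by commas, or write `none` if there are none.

3, 4, 5

1 → no match — must start with `qr`
2 → no match
3 → match
4 → match
5 → match
6 → no match
7 → no match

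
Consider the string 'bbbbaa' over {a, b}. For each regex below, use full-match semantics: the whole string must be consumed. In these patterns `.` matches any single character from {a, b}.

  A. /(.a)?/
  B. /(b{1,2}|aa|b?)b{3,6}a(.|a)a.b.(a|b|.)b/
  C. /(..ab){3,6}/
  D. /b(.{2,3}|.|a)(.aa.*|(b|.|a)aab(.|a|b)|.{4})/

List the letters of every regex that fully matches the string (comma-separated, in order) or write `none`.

D

A → no match
B → no match — must end with 'b'
C → no match — must end with 'ab'
D → match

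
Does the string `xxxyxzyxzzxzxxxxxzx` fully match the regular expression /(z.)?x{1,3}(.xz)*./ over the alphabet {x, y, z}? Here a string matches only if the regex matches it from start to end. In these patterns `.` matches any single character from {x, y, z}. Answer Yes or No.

No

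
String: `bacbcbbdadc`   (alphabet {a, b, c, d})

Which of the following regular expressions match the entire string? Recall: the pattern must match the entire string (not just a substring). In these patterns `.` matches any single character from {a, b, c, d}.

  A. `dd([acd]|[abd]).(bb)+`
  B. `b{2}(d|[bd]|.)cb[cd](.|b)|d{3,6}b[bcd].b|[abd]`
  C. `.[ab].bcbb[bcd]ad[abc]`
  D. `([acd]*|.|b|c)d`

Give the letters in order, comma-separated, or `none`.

C

A → no match — must start with `dd`
B → no match
C → match
D → no match — must end with `d`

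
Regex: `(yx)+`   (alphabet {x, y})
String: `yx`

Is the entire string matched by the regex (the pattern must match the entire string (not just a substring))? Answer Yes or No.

Yes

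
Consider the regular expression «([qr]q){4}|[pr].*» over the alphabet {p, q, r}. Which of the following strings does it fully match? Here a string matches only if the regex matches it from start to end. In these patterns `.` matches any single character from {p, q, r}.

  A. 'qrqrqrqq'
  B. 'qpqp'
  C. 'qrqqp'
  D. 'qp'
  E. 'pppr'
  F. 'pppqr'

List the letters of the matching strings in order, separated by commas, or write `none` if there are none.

A → no match
B → no match
C → no match
D → no match
E → match
F → match

E, F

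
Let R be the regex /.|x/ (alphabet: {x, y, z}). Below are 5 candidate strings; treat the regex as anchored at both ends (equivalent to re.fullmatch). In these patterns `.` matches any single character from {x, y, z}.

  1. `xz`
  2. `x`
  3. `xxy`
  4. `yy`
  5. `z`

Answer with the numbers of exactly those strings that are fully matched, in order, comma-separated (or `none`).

2, 5

1. `xz` → no match
2. `x` → match
3. `xxy` → no match
4. `yy` → no match
5. `z` → match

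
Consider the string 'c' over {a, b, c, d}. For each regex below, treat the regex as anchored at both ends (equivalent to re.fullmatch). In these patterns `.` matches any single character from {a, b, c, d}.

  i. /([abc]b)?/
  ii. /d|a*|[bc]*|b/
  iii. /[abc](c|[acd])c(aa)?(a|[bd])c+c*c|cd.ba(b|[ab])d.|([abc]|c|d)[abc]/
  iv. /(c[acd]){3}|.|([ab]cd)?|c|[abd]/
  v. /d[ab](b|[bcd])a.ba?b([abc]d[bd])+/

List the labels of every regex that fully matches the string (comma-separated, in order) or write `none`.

i → no match
ii → match
iii → no match
iv → match
v → no match — must start with 'd'

ii, iv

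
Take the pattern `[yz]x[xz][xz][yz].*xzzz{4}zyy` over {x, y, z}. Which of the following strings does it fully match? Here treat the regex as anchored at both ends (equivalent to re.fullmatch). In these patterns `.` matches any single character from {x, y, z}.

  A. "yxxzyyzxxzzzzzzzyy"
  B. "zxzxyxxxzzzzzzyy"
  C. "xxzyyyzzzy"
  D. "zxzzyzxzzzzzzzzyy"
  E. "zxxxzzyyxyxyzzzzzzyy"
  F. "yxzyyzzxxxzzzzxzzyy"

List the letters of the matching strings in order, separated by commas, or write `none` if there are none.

A → match
B → no match
C. "xxzyyyzzzy" → no match — must end with "zzyy"
D → no match
E → no match
F → no match

A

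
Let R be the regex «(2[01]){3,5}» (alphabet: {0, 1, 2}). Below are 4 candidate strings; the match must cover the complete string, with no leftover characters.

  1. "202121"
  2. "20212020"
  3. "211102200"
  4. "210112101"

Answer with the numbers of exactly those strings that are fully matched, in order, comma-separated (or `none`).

1 → match
2 → match
3 → no match
4 → no match

1, 2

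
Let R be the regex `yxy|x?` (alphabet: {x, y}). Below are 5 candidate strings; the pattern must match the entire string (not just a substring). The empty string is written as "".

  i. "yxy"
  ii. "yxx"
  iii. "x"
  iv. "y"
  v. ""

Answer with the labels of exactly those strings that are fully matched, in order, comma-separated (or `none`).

i → match
ii → no match
iii → match
iv → no match
v → match

i, iii, v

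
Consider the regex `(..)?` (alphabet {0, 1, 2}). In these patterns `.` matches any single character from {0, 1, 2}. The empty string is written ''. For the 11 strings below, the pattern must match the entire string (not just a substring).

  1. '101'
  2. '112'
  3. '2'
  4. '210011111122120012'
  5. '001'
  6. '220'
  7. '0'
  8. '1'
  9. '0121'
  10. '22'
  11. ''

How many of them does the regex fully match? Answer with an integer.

2

1 → no match
2 → no match
3 → no match
4 → no match
5 → no match
6 → no match
7 → no match
8 → no match
9 → no match
10 → match
11 → match
Total matched: 2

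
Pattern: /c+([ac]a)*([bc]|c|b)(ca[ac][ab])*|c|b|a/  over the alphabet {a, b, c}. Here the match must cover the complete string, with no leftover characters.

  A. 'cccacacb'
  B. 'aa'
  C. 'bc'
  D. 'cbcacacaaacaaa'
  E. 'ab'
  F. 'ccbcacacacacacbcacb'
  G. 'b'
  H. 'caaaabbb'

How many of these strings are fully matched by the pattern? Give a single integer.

3

A → no match
B → no match
C → no match
D → match
E → no match
F → match
G → match
H → no match
Total matched: 3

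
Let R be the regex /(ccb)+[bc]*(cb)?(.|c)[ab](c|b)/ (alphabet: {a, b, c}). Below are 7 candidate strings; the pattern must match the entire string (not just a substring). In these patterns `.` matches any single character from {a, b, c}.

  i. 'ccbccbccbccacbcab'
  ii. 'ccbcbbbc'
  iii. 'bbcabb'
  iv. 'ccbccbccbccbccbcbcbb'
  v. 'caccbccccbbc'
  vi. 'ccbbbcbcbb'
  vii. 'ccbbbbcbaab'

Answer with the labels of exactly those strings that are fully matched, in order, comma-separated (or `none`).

i → no match
ii. 'ccbcbbbc' → match
iii. 'bbcabb' → no match — must start with 'ccb'
iv → match
v. 'caccbccccbbc' → no match — must start with 'ccb'
vi. 'ccbbbcbcbb' → match
vii. 'ccbbbbcbaab' → match

ii, iv, vi, vii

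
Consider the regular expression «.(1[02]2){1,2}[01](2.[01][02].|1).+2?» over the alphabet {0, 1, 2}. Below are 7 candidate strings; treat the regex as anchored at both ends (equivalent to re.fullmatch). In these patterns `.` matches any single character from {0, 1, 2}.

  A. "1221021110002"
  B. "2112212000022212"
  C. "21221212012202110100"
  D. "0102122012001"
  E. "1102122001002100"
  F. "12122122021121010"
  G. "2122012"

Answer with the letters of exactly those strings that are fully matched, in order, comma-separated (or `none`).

A → no match
B → no match
C → no match
D → match
E → match
F → no match
G → match

D, E, G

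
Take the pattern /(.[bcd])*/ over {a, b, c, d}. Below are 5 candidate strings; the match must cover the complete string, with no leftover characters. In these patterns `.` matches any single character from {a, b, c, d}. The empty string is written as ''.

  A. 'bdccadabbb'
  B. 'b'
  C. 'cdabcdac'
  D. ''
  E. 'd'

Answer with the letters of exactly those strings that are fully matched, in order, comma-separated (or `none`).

A. 'bdccadabbb' → match
B. 'b' → no match
C. 'cdabcdac' → match
D. '' → match
E. 'd' → no match

A, C, D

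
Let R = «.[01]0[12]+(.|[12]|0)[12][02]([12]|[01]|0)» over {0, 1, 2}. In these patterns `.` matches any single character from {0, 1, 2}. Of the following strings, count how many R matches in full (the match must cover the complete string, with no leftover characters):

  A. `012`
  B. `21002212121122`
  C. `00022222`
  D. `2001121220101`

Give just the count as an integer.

2

A. `012` → no match
B → no match
C. `00022222` → match
D → match
Total matched: 2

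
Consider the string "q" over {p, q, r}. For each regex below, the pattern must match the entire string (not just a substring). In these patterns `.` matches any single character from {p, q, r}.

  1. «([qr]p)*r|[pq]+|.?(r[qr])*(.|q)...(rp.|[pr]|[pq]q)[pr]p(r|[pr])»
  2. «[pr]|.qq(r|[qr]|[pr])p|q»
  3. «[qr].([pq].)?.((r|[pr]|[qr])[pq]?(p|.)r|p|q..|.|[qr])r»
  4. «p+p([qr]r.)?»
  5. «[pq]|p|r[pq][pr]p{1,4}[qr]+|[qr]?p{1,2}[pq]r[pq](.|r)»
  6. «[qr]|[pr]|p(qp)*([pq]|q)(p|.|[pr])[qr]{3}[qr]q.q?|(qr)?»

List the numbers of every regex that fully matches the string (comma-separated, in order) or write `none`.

1, 2, 5, 6

1 → match
2 → match
3 → no match — must end with "r"
4 → no match — must start with "p"
5 → match
6 → match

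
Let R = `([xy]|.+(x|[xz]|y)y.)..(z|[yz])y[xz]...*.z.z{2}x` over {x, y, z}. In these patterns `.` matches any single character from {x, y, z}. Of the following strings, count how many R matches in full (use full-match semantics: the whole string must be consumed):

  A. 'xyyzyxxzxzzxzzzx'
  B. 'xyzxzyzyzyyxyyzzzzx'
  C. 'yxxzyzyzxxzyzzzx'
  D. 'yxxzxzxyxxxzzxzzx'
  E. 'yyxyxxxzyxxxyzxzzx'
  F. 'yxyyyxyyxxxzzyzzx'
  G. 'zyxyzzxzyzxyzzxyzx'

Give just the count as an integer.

2

A → no match
B → no match
C → no match
D → no match
E → match
F → match
G → no match
Total matched: 2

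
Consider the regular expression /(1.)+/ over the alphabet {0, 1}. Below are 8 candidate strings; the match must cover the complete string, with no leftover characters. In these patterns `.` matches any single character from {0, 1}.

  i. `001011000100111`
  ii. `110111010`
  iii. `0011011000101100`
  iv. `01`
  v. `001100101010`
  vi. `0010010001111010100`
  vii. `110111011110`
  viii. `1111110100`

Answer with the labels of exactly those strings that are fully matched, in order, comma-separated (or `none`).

none

i → no match — must start with `1`
ii → no match
iii → no match — must start with `1`
iv → no match — must start with `1`
v → no match — must start with `1`
vi → no match — must start with `1`
vii → no match
viii → no match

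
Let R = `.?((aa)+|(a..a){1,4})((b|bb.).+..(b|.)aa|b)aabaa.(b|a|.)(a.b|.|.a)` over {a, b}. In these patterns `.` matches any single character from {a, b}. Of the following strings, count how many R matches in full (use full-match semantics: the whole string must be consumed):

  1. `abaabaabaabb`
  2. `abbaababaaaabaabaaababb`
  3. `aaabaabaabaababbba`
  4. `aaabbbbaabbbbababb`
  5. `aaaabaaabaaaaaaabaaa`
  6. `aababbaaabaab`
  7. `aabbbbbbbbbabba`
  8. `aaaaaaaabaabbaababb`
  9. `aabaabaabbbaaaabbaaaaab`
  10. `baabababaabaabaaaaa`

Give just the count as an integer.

0

1 → no match
2 → no match
3 → no match
4 → no match
5 → no match
6 → no match
7 → no match
8 → no match
9 → no match
10 → no match
Total matched: 0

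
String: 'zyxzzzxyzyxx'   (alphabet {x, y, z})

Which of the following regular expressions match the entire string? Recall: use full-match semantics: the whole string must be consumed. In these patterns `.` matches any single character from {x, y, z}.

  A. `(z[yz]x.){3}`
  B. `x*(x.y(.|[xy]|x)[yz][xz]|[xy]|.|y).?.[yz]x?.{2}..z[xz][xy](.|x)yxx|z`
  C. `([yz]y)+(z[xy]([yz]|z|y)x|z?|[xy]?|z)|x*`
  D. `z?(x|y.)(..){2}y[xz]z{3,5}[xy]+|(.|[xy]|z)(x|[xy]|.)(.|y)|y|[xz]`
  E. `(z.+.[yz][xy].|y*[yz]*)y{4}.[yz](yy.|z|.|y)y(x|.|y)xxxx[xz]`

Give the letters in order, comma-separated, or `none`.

A → match
B → no match
C → no match
D → no match
E → no match

A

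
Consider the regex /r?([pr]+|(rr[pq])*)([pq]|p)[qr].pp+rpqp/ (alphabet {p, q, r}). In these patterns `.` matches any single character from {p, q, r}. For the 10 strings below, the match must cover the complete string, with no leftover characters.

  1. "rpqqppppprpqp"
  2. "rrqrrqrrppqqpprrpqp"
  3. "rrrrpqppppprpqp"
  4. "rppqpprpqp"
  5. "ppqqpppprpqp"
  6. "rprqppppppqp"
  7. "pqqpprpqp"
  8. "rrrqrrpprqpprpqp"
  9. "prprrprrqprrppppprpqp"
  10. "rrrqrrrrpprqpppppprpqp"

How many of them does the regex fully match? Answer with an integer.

5

1 → match
2 → no match — must end with "prpqp"
3 → match
4 → no match
5 → match
6 → no match — must end with "prpqp"
7 → match
8 → match
9 → no match
10 → no match
Total matched: 5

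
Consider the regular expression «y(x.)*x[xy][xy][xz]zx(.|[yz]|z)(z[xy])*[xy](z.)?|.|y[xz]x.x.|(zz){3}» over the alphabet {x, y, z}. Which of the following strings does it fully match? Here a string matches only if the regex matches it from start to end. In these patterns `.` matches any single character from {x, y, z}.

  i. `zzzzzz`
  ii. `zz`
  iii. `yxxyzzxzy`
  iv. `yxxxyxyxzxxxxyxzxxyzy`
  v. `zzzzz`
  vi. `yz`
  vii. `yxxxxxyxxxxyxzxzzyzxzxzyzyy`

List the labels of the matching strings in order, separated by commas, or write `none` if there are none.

i → match
ii → no match
iii → match
iv → match
v → no match
vi → no match
vii → match

i, iii, iv, vii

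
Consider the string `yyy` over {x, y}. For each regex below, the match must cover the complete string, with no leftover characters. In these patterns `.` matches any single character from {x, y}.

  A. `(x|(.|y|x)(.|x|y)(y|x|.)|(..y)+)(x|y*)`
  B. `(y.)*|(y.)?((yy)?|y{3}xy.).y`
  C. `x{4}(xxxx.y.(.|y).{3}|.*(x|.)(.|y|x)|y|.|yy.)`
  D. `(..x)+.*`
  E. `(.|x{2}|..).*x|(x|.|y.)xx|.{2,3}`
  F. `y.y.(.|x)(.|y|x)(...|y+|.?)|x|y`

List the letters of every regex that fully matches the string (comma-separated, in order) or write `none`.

A → match
B → no match
C → no match — must start with `x`
D → no match
E → match
F → no match

A, E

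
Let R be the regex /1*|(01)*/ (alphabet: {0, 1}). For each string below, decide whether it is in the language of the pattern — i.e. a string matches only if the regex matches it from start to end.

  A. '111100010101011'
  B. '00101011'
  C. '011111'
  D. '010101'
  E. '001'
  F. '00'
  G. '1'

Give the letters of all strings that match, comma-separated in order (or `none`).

A → no match
B → no match
C → no match
D → match
E → no match
F → no match
G → match

D, G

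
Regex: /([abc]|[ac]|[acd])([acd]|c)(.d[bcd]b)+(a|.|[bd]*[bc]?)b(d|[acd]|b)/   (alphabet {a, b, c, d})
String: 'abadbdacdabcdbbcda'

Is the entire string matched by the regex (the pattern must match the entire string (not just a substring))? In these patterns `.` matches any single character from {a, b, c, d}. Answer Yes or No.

No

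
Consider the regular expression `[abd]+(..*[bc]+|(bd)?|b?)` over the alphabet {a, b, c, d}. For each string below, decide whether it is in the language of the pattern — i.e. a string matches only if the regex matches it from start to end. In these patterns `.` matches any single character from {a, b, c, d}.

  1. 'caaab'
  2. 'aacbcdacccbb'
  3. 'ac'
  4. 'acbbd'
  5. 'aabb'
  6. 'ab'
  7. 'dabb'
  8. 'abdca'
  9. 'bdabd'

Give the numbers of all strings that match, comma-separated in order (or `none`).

2, 5, 6, 7, 9

1 → no match
2 → match
3 → no match
4 → no match
5 → match
6 → match
7 → match
8 → no match
9 → match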